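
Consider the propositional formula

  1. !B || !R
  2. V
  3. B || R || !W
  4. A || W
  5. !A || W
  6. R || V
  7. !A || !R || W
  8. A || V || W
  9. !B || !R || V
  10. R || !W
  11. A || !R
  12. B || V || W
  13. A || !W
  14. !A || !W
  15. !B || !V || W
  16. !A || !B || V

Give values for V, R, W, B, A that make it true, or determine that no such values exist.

Case A = True:
  (V) forces V = True.
  (!A || W) forces W = True.
  Clause (!A || !W) is falsified — contradiction.
Case A = False:
  (V) forces V = True.
  (A || W) forces W = True.
  Clause (A || !W) is falsified — contradiction.
Both cases fail, so the formula is unsatisfiable.

UNSATISFIABLE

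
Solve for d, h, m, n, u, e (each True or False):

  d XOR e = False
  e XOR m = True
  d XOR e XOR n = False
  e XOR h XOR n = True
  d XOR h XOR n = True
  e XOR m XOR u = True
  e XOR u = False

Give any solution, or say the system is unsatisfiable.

d = False; h = True; m = True; n = False; u = False; e = False

d XOR e = F XOR F = False ✓
e XOR m = F XOR T = True ✓
d XOR e XOR n = F XOR F XOR F = False ✓
e XOR h XOR n = F XOR T XOR F = True ✓
d XOR h XOR n = F XOR T XOR F = True ✓
e XOR m XOR u = F XOR T XOR F = True ✓
e XOR u = F XOR F = False ✓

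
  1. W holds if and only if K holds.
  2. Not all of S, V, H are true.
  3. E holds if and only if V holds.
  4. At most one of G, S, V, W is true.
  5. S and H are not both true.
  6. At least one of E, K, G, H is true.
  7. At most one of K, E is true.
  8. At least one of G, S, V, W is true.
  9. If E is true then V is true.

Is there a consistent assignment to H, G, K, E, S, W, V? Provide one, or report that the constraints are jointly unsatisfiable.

H = False; G = True; K = False; E = False; S = False; W = False; V = False

  (1) W=F, K=F — same ✓
  (2) {S, V, H}: 0/3 true — not all ✓
  (3) E=F, V=F — same ✓
  (4) {G, S, V, W}: 1 true — at most one ✓
  (5) S=F, H=F — not both ✓
  (6) {E, K, G, H}: 1 true — at least one ✓
  (7) {K, E}: 0 true — at most one ✓
  (8) {G, S, V, W}: 1 true — at least one ✓
  (9) E=F ⇒ V: vacuous ✓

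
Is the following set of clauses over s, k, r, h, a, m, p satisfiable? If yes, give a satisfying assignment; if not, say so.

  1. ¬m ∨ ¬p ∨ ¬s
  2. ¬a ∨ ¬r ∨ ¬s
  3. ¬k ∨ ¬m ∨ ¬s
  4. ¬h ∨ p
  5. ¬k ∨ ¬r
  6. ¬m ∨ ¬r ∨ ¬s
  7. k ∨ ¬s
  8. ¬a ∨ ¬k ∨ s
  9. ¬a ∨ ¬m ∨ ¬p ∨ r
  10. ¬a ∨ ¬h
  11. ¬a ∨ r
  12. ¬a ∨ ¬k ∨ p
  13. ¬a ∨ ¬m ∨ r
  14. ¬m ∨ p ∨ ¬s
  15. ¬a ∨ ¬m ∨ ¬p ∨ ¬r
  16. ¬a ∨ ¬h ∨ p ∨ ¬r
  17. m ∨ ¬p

Set s = False.
Set k = False.
Set r = True.
Set h = False.
Set a = False.
Set m = False.
  then (m ∨ ¬p) forces p = False.
All clauses satisfied.

s: False; k: False; r: True; h: False; a: False; m: False; p: False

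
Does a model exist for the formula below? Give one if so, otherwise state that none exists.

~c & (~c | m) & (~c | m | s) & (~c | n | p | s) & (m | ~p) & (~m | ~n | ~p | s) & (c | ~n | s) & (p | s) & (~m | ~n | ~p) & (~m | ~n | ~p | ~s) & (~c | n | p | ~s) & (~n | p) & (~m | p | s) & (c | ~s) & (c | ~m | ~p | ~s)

Unit clause (~c) forces c = False.
In (c | ~s) only ~s is left, so s = False.
In (c | ~n | s) only ~n is left, so n = False.
In (p | s) only p is left, so p = True.
In (m | ~p) only m is left, so m = True.
All clauses satisfied.

p=T; c=F; n=F; s=F; m=T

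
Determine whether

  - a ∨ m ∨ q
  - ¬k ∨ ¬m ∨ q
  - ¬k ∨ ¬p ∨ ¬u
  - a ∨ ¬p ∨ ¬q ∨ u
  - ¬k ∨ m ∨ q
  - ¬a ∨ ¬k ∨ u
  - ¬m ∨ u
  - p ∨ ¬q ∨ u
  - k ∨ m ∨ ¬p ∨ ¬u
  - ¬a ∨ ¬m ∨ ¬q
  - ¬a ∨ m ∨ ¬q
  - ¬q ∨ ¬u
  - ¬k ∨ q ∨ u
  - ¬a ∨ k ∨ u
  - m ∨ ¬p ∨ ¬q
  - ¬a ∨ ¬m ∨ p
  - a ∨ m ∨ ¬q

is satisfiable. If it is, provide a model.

Set m = True.
  then (¬m ∨ u) forces u = True.
  then (¬q ∨ ¬u) forces q = False.
  then (¬k ∨ ¬m ∨ q) forces k = False.
Set p = True.
Set a = True.
All clauses satisfied.

m = True; u = True; q = False; k = False; p = True; a = True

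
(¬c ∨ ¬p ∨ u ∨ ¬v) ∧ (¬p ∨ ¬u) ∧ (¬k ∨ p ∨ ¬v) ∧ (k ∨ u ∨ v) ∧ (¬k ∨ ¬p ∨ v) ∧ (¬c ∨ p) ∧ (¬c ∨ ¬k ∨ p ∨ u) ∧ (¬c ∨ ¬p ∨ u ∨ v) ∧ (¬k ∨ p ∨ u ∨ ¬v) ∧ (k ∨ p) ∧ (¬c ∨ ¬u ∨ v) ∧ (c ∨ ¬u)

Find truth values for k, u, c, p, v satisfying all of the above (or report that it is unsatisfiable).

k: True, u: False, c: False, p: False, v: False

Set k = True.
Set u = False.
Try c = True:
  (¬c ∨ p) forces p = True.
  (¬c ∨ ¬p ∨ u ∨ ¬v) forces v = False.
  clause (¬k ∨ ¬p ∨ v) is falsified — backtrack.
So c = False.
Set p = False.
  then (¬k ∨ p ∨ ¬v) forces v = False.
All clauses satisfied.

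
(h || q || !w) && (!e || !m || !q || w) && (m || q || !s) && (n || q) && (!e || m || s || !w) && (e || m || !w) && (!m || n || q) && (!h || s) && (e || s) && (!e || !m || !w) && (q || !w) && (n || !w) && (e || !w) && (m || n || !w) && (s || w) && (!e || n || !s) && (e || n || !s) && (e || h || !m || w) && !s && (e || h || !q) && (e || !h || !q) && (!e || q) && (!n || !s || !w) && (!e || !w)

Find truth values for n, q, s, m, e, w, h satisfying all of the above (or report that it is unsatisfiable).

The formula is unsatisfiable.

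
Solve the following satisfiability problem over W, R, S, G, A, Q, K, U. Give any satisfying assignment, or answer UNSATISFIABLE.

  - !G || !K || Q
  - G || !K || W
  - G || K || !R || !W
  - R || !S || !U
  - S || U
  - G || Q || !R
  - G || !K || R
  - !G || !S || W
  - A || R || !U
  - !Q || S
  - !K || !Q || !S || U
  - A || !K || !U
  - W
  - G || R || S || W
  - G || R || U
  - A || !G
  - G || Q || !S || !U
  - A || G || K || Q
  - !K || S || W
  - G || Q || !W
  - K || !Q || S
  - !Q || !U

Unit clause (W) forces W = True.
Set R = True.
Set S = False.
  then (S || U) forces U = True.
  then (!Q || S) forces Q = False.
  then (G || Q || !W) forces G = True.
  then (!G || !K || Q) forces K = False.
  then (A || !G) forces A = True.
All clauses satisfied.

W: True; R: True; S: False; G: True; A: True; Q: False; K: False; U: True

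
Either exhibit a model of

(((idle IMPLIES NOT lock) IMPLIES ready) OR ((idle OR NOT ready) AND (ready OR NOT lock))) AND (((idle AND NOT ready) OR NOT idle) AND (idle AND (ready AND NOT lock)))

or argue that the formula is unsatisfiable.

UNSATISFIABLE

Case ready = True: the formula simplifies to NOT idle AND (idle AND NOT lock).
  idle = True: the conjunct NOT idle is False.
  idle = False: the conjunct idle is False.
Case ready = False: the conjunct ready is False.
Both cases fail — unsatisfiable.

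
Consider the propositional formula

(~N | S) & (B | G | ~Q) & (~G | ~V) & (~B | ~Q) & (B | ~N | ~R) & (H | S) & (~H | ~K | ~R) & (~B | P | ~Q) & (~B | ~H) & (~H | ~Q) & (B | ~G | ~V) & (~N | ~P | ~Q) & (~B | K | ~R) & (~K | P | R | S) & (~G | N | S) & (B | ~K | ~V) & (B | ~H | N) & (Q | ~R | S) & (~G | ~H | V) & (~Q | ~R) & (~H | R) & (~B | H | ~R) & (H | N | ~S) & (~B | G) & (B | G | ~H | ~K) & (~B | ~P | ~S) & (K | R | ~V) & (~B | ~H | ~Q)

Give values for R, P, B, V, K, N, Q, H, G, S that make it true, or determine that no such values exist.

R = False, P = True, B = False, V = False, K = False, N = True, Q = False, H = False, G = False, S = True

Set R = False.
  then (~H | R) forces H = False.
  then (H | S) forces S = True.
  then (H | N | ~S) forces N = True.
Set P = True.
  then (~N | ~P | ~Q) forces Q = False.
  then (~B | ~P | ~S) forces B = False.
Try V = True:
  (~G | ~V) forces G = False.
  (B | ~K | ~V) forces K = False.
  clause (K | R | ~V) is falsified — backtrack.
So V = False.
Set K = False.
Set G = False.
All clauses satisfied.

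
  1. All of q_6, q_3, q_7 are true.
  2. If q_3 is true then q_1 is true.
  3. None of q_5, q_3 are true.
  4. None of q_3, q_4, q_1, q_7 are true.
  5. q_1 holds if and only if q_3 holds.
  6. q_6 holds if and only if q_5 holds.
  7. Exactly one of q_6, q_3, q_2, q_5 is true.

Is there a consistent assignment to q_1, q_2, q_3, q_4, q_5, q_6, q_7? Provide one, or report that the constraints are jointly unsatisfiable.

Unsatisfiable — no assignment works.

Case q_3 = True:
  Constraint (3) is violated (q_3=T) — contradiction.
Case q_3 = False:
  Constraint (1) is violated (q_3=F) — contradiction.
Both cases fail — unsatisfiable.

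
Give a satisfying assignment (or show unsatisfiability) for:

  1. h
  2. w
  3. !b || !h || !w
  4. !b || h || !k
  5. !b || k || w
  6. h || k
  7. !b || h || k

Unit clause (h) forces h = True.
Unit clause (w) forces w = True.
In (!b || !h || !w) only !b is left, so b = False.
Set k = False.
Check each clause:
  (h): h holds.
  (w): w holds.
  (!b || !h || !w): !b holds.
  (!b || h || !k): !b holds.
  (!b || k || w): !b holds.
  (h || k): h holds.
  (!b || h || k): !b holds.
All clauses satisfied.

w = True, b = False, h = True, k = False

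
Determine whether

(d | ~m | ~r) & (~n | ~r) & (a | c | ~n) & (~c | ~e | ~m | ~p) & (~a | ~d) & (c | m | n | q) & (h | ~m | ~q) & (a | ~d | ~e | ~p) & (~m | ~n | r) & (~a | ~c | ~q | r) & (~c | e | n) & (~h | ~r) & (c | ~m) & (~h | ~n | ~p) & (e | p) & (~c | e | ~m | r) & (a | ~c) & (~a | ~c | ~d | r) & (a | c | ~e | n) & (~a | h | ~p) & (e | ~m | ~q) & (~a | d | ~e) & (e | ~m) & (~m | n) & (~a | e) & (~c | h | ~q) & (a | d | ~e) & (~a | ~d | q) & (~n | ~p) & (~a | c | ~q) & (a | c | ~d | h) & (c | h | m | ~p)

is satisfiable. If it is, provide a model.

c = False, q = True, a = False, e = False, p = True, n = False, m = False, r = False, h = True, d = False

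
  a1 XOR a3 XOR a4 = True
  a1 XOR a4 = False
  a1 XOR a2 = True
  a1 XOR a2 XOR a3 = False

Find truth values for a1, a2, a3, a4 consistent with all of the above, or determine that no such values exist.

a1 = False; a2 = True; a3 = True; a4 = False

a1 XOR a3 XOR a4 = F XOR T XOR F = True ✓
a1 XOR a4 = F XOR F = False ✓
a1 XOR a2 = F XOR T = True ✓
a1 XOR a2 XOR a3 = F XOR T XOR T = False ✓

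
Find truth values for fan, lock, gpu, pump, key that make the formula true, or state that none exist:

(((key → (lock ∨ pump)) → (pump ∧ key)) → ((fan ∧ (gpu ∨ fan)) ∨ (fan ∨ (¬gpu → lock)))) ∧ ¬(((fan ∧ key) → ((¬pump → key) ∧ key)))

UNSATISFIABLE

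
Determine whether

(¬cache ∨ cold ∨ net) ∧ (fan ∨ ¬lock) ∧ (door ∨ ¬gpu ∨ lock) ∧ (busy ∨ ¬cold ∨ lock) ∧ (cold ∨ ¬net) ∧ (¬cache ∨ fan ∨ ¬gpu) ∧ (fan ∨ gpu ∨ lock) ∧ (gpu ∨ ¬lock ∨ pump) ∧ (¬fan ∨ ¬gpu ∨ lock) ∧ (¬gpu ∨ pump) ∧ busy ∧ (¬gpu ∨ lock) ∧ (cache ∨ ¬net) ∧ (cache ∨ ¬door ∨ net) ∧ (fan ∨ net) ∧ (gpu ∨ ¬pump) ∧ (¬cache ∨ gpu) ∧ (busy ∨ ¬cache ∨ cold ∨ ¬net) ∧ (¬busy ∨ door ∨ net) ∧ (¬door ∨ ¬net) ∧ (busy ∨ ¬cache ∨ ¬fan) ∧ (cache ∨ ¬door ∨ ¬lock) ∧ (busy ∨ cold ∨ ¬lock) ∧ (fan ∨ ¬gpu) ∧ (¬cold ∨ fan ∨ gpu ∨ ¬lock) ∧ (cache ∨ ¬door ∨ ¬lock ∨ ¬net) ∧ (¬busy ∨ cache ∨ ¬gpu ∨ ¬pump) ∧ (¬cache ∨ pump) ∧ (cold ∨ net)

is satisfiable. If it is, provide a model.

Unit clause (busy) forces busy = True.
Set cold = True.
Try cache = False:
  (cache ∨ ¬net) forces net = False.
  (cache ∨ ¬door ∨ net) forces door = False.
  clause (¬busy ∨ door ∨ net) is falsified — backtrack.
So cache = True.
  then (¬cache ∨ gpu) forces gpu = True.
  then (fan ∨ ¬gpu) forces fan = True.
  then (¬cache ∨ pump) forces pump = True.
  then (¬fan ∨ ¬gpu ∨ lock) forces lock = True.
Set net = False.
  then (¬busy ∨ door ∨ net) forces door = True.
All clauses satisfied.

cold = True, cache = True, gpu = True, busy = True, lock = True, fan = True, net = False, pump = True, door = True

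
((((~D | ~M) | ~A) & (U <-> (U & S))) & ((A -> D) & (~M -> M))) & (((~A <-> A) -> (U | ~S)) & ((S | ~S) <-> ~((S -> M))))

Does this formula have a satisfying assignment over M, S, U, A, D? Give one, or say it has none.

Case M = True: the formula simplifies to (((~D | ~A) & (U <-> (U & S))) & (A -> D)) & (((~A <-> A) -> (U | ~S)) & ~((S | ~S))).
  S = True: the conjunct ~((S | ~S)) becomes ~((True | False)) = False.
  S = False: the conjunct ~((S | ~S)) becomes ~((False | True)) = False.
Case M = False: the conjunct ~M -> M becomes ~False -> False = False.
Both cases fail — unsatisfiable.

The formula is unsatisfiable.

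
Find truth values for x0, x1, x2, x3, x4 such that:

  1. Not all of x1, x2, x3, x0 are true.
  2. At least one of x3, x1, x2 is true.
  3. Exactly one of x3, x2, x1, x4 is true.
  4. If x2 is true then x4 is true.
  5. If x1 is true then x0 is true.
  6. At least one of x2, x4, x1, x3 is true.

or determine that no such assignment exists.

x0 = True, x1 = True, x2 = False, x3 = False, x4 = False

  (1) {x1, x2, x3, x0}: 2/4 true — not all ✓
  (2) {x3, x1, x2}: 1 true — at least one ✓
  (3) {x3, x2, x1, x4}: 1 true — exactly one ✓
  (4) x2=F ⇒ x4: vacuous ✓
  (5) x1=T ⇒ x0: T ✓
  (6) {x2, x4, x1, x3}: 1 true — at least one ✓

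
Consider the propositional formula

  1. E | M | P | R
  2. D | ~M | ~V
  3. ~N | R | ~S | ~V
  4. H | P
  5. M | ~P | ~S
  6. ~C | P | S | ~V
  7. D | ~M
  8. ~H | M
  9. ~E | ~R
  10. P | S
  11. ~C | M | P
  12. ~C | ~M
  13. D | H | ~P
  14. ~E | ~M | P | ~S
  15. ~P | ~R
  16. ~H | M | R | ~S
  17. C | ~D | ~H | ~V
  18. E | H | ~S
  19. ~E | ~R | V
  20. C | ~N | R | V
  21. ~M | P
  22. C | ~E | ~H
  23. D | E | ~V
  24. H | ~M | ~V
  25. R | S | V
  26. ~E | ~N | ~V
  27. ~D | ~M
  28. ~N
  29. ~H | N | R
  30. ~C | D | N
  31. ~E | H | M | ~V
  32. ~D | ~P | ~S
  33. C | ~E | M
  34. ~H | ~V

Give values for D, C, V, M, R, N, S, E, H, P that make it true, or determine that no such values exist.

D=T, C=F, V=T, M=F, R=F, N=F, S=F, E=F, H=F, P=T

Unit clause (~N) forces N = False.
Try D = False:
  (D | ~M) forces M = False.
  (~H | M) forces H = False.
  (H | P) forces P = True.
  clause (D | H | ~P) is falsified — backtrack.
So D = True.
  then (~D | ~M) forces M = False.
  then (~H | M) forces H = False.
  then (H | P) forces P = True.
  then (M | ~P | ~S) forces S = False.
  then (~P | ~R) forces R = False.
  then (R | S | V) forces V = True.
  then (~E | H | M | ~V) forces E = False.
Set C = False.
All clauses satisfied.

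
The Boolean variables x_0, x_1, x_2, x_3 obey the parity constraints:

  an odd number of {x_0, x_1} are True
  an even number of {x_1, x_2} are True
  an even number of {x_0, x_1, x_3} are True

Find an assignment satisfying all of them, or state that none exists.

x_0=F; x_1=T; x_2=T; x_3=T

{x_0, x_1}: 1 true → odd ✓
{x_1, x_2}: 2 true → even ✓
{x_0, x_1, x_3}: 2 true → even ✓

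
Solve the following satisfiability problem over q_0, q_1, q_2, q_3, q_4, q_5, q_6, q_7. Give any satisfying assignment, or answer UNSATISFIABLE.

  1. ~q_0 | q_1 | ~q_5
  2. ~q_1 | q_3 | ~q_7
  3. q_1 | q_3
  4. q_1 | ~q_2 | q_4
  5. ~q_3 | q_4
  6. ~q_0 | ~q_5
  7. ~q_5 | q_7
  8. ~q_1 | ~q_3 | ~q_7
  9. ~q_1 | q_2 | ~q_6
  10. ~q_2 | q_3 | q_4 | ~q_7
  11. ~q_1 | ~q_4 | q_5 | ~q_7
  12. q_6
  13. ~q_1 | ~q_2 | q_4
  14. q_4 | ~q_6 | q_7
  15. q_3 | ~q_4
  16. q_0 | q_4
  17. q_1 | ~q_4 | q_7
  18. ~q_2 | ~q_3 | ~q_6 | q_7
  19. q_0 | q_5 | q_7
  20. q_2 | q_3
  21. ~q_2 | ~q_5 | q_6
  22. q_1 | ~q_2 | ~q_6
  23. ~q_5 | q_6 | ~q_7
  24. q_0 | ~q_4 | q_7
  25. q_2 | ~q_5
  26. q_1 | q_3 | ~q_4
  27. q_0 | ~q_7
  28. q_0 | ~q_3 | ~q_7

Unit clause (q_6) forces q_6 = True.
Try q_0 = False:
  (q_0 | q_4) forces q_4 = True.
  (q_3 | ~q_4) forces q_3 = True.
  (q_0 | ~q_4 | q_7) forces q_7 = True.
  clause (q_0 | ~q_7) is falsified — backtrack.
So q_0 = True.
  then (~q_0 | ~q_5) forces q_5 = False.
Set q_1 = False.
  then (q_1 | q_3) forces q_3 = True.
  then (~q_3 | q_4) forces q_4 = True.
  then (q_1 | ~q_4 | q_7) forces q_7 = True.
  then (q_1 | ~q_2 | ~q_6) forces q_2 = False.
All clauses satisfied.

q_0 = True; q_1 = False; q_2 = False; q_3 = True; q_4 = True; q_5 = False; q_6 = True; q_7 = True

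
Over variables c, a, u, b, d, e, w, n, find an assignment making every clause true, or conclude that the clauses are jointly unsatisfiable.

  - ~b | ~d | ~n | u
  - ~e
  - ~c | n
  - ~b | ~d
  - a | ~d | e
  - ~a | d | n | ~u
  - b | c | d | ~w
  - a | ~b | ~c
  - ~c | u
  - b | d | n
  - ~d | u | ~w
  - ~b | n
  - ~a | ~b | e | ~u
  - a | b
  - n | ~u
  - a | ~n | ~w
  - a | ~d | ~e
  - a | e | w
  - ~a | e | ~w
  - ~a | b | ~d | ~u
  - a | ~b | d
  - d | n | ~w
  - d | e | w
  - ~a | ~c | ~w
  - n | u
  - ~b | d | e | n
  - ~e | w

Unit clause (~e) forces e = False.
Set c = False.
Set a = True.
  then (~a | e | ~w) forces w = False.
  then (d | e | w) forces d = True.
  then (~b | ~d) forces b = False.
  then (~a | b | ~d | ~u) forces u = False.
  then (n | u) forces n = True.
All clauses satisfied.

c: False, a: True, u: False, b: False, d: True, e: False, w: False, n: True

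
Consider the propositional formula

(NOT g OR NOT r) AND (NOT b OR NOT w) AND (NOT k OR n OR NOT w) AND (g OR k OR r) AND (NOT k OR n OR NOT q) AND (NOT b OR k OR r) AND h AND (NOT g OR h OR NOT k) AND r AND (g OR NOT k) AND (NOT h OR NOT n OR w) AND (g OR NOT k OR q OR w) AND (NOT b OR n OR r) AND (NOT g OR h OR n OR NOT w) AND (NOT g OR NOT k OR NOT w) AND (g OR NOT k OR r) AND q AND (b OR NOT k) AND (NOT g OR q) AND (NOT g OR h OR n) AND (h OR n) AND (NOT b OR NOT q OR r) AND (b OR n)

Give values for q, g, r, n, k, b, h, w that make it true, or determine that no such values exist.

Unit clause (h) forces h = True.
Unit clause (r) forces r = True.
Unit clause (q) forces q = True.
In (NOT g OR NOT r) only NOT g is left, so g = False.
In (g OR NOT k) only NOT k is left, so k = False.
Set n = True.
  then (NOT h OR NOT n OR w) forces w = True.
  then (NOT b OR NOT w) forces b = False.
All clauses satisfied.

q=T, g=F, r=T, n=T, k=F, b=F, h=T, w=T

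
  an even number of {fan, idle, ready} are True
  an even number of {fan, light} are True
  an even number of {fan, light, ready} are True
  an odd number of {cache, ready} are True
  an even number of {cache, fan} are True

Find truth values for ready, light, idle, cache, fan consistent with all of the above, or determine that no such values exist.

ready = False, light = True, idle = True, cache = True, fan = True

{fan, idle, ready}: 2 true → even ✓
{fan, light}: 2 true → even ✓
{fan, light, ready}: 2 true → even ✓
{cache, ready}: 1 true → odd ✓
{cache, fan}: 2 true → even ✓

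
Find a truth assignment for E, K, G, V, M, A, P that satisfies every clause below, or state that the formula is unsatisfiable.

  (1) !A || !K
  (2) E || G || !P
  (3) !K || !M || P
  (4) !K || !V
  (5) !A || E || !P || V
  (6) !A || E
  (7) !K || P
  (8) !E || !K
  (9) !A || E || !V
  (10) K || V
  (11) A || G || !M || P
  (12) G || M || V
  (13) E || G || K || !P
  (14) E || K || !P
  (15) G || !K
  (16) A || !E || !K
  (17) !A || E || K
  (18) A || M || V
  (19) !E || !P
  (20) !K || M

E = False, K = False, G = False, V = True, M = False, A = False, P = False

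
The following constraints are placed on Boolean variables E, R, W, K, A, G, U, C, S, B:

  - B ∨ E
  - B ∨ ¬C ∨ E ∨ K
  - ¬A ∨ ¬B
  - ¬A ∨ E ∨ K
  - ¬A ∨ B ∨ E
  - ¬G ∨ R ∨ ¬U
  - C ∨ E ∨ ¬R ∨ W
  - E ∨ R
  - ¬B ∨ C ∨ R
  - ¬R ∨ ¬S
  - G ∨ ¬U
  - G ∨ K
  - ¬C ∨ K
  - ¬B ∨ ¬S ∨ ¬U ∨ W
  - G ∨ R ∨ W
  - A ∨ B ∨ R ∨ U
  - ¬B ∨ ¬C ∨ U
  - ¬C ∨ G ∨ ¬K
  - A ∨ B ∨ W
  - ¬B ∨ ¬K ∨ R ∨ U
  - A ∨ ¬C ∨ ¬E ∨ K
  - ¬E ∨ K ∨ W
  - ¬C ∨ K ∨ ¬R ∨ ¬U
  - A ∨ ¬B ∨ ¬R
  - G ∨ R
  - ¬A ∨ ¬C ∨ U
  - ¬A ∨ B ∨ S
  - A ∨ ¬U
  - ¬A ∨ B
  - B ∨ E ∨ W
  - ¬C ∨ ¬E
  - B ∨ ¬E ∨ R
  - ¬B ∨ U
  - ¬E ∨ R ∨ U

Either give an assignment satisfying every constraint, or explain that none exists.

Try E = False:
  (B ∨ E) forces B = True.
  (¬A ∨ ¬B) forces A = False.
  (E ∨ R) forces R = True.
  clause (A ∨ ¬B ∨ ¬R) is falsified — backtrack.
So E = True.
  then (¬C ∨ ¬E) forces C = False.
Set R = True.
  then (¬R ∨ ¬S) forces S = False.
Set W = True.
Set K = True.
Set A = False.
  then (A ∨ ¬B ∨ ¬R) forces B = False.
  then (A ∨ ¬U) forces U = False.
Set G = False.
All clauses satisfied.

E=T; R=T; W=T; K=T; A=F; G=F; U=F; C=F; S=F; B=F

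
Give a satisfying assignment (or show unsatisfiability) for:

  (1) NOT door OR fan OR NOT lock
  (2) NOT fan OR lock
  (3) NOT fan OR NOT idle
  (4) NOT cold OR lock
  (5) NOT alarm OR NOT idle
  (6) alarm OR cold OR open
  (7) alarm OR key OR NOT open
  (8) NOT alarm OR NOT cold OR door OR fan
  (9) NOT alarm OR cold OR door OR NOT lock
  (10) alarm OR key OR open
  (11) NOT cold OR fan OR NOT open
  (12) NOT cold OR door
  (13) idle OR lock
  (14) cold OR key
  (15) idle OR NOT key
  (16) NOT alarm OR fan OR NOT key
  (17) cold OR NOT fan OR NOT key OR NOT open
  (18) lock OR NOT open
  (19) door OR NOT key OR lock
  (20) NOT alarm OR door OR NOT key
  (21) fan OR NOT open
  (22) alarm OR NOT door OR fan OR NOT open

open = False; lock = True; fan = True; alarm = True; cold = True; door = True; key = False; idle = False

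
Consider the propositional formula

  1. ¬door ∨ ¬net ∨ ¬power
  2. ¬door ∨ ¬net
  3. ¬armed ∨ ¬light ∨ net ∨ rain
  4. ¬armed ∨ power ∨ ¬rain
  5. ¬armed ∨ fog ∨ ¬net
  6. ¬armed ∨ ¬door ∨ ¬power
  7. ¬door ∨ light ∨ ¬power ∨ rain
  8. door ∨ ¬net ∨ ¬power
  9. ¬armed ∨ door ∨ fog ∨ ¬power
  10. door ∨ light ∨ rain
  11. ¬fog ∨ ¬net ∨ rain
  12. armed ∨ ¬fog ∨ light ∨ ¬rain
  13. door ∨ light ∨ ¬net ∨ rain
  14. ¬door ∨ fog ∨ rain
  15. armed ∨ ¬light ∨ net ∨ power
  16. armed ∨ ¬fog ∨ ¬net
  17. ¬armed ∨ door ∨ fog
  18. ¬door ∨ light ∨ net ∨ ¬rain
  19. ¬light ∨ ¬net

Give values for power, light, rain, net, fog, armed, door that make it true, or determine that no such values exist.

power=T, light=T, rain=F, net=F, fog=T, armed=F, door=T

Set power = True.
Set light = True.
  then (¬light ∨ ¬net) forces net = False.
Set rain = False.
  then (¬armed ∨ ¬light ∨ net ∨ rain) forces armed = False.
Set fog = True.
Set door = True.
All clauses satisfied.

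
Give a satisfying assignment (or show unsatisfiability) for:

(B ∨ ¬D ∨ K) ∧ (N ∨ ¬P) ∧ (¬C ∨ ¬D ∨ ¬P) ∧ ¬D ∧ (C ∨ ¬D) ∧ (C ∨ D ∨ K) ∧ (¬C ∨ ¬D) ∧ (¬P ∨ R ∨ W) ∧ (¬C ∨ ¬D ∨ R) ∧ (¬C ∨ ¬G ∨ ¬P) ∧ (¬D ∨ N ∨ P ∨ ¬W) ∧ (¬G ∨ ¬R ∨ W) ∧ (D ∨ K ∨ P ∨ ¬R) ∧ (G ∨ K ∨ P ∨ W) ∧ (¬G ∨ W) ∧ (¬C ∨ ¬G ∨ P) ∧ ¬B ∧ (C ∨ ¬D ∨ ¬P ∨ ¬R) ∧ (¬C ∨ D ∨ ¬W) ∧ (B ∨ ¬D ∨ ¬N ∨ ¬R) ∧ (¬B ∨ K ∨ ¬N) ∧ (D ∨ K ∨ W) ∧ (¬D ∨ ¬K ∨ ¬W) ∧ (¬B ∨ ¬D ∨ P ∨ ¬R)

N: False, D: False, B: False, W: True, C: False, R: True, P: False, G: False, K: True

Unit clause (¬D) forces D = False.
Unit clause (¬B) forces B = False.
Set N = False.
  then (N ∨ ¬P) forces P = False.
Set W = True.
  then (¬C ∨ D ∨ ¬W) forces C = False.
  then (C ∨ D ∨ K) forces K = True.
Set R = True.
Set G = False.
All clauses satisfied.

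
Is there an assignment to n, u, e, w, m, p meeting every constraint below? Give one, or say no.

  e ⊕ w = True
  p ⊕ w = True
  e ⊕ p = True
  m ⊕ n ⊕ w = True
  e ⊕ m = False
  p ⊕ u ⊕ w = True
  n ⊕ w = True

Unsatisfiable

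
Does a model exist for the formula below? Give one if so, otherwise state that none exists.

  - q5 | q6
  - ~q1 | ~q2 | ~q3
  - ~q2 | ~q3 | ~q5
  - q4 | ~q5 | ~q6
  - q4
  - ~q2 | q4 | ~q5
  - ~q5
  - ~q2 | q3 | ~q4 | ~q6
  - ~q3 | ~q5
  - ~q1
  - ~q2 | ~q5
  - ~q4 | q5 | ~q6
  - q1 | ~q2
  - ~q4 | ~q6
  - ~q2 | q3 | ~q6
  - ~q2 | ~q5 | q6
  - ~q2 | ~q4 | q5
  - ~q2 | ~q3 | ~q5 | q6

Case q4 = True:
  (~q5) forces q5 = False.
  (q5 | q6) forces q6 = True.
  Clause (~q4 | q5 | ~q6) is falsified — contradiction.
Case q4 = False:
  Clause (q4) is falsified — contradiction.
Both cases fail, so the formula is unsatisfiable.

UNSATISFIABLE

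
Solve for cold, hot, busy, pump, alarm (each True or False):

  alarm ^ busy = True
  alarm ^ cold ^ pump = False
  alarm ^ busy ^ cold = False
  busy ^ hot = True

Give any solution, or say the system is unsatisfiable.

cold=T, hot=T, busy=F, pump=F, alarm=T

alarm ^ busy = T ^ F = True ✓
alarm ^ cold ^ pump = T ^ T ^ F = False ✓
alarm ^ busy ^ cold = T ^ F ^ T = False ✓
busy ^ hot = F ^ T = True ✓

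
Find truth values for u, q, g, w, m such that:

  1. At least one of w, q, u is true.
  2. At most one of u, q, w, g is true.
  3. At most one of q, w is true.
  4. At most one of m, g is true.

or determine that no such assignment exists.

u: False, q: False, g: False, w: True, m: False

  (1) {w, q, u}: 1 true — at least one ✓
  (2) {u, q, w, g}: 1 true — at most one ✓
  (3) {q, w}: 1 true — at most one ✓
  (4) {m, g}: 0 true — at most one ✓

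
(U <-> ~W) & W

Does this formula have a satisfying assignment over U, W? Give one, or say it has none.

U = False, W = True

  U <-> ~W = True
    ~W = False
Both conjuncts True, so the formula holds.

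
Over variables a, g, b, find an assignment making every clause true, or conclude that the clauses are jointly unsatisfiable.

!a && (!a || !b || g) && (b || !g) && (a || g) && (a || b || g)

Unit clause (!a) forces a = False.
In (a || g) only g is left, so g = True.
In (b || !g) only b is left, so b = True.
Check each clause:
  (!a): !a holds.
  (!a || !b || g): !a holds.
  (b || !g): b holds.
  (a || g): g holds.
  (a || b || g): b holds.
All clauses satisfied.

a=F, g=T, b=T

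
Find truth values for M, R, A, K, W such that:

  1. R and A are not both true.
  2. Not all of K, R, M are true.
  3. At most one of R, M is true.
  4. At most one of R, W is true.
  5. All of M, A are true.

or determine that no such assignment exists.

M = True; R = False; A = True; K = False; W = False

  (1) R=F, A=T — not both ✓
  (2) {K, R, M}: 1/3 true — not all ✓
  (3) {R, M}: 1 true — at most one ✓
  (4) {R, W}: 0 true — at most one ✓
  (5) {M, A}: all 2 true ✓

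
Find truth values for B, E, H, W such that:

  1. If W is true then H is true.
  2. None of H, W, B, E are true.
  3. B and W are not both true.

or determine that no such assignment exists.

B=F, E=F, H=F, W=F

  (1) W=F ⇒ H: vacuous ✓
  (2) {H, W, B, E}: 0 true — none ✓
  (3) B=F, W=F — not both ✓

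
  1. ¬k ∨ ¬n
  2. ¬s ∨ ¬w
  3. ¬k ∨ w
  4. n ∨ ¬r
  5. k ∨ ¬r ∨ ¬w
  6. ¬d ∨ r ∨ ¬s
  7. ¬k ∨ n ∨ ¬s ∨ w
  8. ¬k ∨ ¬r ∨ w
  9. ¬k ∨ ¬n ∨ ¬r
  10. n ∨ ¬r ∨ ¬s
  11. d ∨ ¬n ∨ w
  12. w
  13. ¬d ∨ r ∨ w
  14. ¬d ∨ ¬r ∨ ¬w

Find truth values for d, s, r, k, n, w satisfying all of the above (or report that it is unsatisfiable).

Unit clause (w) forces w = True.
In (¬s ∨ ¬w) only ¬s is left, so s = False.
Set d = False.
Try r = True:
  (n ∨ ¬r) forces n = True.
  (¬k ∨ ¬n) forces k = False.
  clause (k ∨ ¬r ∨ ¬w) is falsified — backtrack.
So r = False.
Set k = True.
  then (¬k ∨ ¬n) forces n = False.
All clauses satisfied.

d = False, s = False, r = False, k = True, n = False, w = True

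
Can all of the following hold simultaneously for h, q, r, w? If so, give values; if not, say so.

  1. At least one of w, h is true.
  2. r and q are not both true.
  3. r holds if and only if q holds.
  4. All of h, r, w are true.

UNSATISFIABLE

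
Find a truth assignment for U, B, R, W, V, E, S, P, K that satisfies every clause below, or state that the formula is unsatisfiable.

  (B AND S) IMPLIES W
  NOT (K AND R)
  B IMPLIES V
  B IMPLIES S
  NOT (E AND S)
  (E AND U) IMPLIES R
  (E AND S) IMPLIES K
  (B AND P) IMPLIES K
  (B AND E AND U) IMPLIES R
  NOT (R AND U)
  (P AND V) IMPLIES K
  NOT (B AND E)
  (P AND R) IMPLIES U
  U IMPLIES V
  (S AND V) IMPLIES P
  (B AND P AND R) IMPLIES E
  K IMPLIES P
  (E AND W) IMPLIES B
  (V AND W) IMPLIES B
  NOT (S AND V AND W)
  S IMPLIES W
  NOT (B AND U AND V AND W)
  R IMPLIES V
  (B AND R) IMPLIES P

Set U = False.
Try B = True:
  (NOT B OR NOT E) forces E = False.
  (NOT B OR S) forces S = True.
  (NOT B OR NOT S OR W) forces W = True.
  (NOT S OR NOT V OR NOT W) forces V = False.
  clause (NOT B OR V) is falsified — backtrack.
So B = False.
Set R = False.
Set W = False.
  then (NOT S OR W) forces S = False.
Set V = True.
Set E = False.
Set P = True.
  then (K OR NOT P OR NOT V) forces K = True.
All clauses satisfied.

U=F, B=F, R=F, W=F, V=T, E=F, S=F, P=T, K=T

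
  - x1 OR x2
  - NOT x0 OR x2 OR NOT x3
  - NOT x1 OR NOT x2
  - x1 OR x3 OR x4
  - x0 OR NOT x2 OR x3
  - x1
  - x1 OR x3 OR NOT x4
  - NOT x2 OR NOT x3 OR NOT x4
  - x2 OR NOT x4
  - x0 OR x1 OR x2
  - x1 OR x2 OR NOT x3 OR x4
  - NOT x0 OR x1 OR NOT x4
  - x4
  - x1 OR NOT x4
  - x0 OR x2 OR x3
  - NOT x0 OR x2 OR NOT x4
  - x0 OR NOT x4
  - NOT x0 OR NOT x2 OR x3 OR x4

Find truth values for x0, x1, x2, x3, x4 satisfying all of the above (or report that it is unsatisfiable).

UNSATISFIABLE

Case x1 = True:
  (NOT x1 OR NOT x2) forces x2 = False.
  (x2 OR NOT x4) forces x4 = False.
  Clause (x4) is falsified — contradiction.
Case x1 = False:
  Clause (x1) is falsified — contradiction.
Both cases fail, so the formula is unsatisfiable.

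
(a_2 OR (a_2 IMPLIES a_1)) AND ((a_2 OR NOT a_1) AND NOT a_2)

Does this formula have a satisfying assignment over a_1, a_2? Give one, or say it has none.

a_1=F, a_2=F

  a_2 OR (a_2 IMPLIES a_1) = True
    a_2 IMPLIES a_1 = True
  (a_2 OR NOT a_1) AND NOT a_2 = True
    a_2 OR NOT a_1 = True
      NOT a_1 = True
    NOT a_2 = True
Both conjuncts True, so the formula holds.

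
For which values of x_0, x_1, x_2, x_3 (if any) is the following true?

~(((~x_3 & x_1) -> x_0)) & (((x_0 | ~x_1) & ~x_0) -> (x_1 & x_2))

x_0 = False, x_1 = True, x_2 = True, x_3 = False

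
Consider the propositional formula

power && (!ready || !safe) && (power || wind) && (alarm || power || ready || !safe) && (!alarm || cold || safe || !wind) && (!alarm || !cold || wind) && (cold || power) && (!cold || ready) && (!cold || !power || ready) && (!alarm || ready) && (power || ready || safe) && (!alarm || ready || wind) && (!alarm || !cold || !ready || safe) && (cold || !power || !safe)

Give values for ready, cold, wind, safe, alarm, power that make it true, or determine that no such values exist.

Unit clause (power) forces power = True.
Set ready = True.
  then (!ready || !safe) forces safe = False.
Set cold = False.
Set wind = True.
  then (!alarm || cold || safe || !wind) forces alarm = False.
All clauses satisfied.

ready = True; cold = False; wind = True; safe = False; alarm = False; power = True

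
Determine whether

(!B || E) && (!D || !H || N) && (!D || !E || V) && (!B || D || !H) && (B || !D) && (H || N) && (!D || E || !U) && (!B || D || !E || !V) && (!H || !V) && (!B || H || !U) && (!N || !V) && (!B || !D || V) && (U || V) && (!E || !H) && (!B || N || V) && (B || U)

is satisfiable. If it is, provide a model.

D = False; V = False; N = True; H = True; E = False; B = False; U = True

Set D = False.
Try V = True:
  (!H || !V) forces H = False.
  (H || N) forces N = True.
  clause (!N || !V) is falsified — backtrack.
So V = False.
  then (U || V) forces U = True.
Set N = True.
Set H = True.
  then (!B || D || !H) forces B = False.
  then (!E || !H) forces E = False.
All clauses satisfied.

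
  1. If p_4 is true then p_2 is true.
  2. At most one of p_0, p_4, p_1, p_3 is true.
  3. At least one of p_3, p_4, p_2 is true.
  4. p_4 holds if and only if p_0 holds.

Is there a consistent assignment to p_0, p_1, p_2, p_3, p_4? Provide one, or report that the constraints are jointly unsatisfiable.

p_0: False; p_1: False; p_2: True; p_3: True; p_4: False

  (1) p_4=F ⇒ p_2: vacuous ✓
  (2) {p_0, p_4, p_1, p_3}: 1 true — at most one ✓
  (3) {p_3, p_4, p_2}: 2 true — at least one ✓
  (4) p_4=F, p_0=F — same ✓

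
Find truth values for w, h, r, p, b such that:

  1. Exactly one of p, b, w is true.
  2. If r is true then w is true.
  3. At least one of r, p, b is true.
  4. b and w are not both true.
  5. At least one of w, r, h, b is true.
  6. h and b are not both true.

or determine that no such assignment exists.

w: False, h: True, r: False, p: True, b: False

  (1) {p, b, w}: 1 true — exactly one ✓
  (2) r=F ⇒ w: vacuous ✓
  (3) {r, p, b}: 1 true — at least one ✓
  (4) b=F, w=F — not both ✓
  (5) {w, r, h, b}: 1 true — at least one ✓
  (6) h=T, b=F — not both ✓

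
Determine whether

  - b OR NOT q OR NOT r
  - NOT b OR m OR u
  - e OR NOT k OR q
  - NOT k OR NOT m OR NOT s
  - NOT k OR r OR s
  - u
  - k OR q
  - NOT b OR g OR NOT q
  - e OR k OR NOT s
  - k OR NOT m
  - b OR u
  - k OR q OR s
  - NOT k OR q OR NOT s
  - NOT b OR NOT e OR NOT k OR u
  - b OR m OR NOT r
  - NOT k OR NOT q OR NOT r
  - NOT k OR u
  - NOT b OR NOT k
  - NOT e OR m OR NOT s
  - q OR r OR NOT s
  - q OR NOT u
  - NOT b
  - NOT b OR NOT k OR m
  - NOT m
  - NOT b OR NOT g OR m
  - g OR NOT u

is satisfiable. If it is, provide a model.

Unit clause (u) forces u = True.
In (q OR NOT u) only q is left, so q = True.
Unit clause (NOT b) forces b = False.
Unit clause (NOT m) forces m = False.
In (g OR NOT u) only g is left, so g = True.
In (b OR NOT q OR NOT r) only NOT r is left, so r = False.
Set e = False.
Set s = False.
  then (NOT k OR r OR s) forces k = False.
All clauses satisfied.

u = True; q = True; r = False; e = False; s = False; b = False; g = True; k = False; m = False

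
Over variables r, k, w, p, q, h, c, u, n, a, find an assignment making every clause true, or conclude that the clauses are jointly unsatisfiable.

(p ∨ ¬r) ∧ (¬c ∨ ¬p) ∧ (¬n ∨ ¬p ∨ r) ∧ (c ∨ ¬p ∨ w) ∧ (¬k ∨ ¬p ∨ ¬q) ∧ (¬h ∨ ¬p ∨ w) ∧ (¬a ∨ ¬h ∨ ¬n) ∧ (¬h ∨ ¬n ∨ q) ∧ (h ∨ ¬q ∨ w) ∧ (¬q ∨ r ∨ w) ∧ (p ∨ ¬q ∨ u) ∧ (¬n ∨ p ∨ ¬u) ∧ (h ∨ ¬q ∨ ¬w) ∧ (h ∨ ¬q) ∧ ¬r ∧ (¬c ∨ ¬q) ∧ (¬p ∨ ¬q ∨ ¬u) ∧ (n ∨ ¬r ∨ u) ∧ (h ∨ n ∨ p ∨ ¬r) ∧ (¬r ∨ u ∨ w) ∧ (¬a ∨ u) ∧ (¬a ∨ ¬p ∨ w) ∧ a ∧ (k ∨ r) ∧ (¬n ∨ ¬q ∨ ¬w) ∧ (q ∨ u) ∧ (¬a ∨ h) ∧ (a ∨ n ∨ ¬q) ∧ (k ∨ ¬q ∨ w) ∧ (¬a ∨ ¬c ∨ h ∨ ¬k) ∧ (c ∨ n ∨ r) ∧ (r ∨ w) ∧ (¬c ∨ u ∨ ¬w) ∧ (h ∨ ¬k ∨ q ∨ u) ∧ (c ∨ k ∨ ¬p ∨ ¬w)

r = False, k = True, w = True, p = False, q = False, h = True, c = True, u = True, n = False, a = True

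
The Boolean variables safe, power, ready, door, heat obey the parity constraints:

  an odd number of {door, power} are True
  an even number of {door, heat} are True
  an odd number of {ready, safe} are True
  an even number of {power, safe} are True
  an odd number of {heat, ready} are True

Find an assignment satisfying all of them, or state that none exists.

Unsatisfiable — no assignment works.

Adding constraints 1, 2, 3, 4, 5 mod 2: every variable appears an even number of times on the left, so the left side is 0.
But the right sides sum to 1 (mod 2). 0 ≠ 1 — the system is inconsistent.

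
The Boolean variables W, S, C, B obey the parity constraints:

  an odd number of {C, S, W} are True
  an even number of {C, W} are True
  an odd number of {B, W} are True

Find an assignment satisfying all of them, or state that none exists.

W = False; S = True; C = False; B = True

{C, S, W}: 1 true → odd ✓
{C, W}: 0 true → even ✓
{B, W}: 1 true → odd ✓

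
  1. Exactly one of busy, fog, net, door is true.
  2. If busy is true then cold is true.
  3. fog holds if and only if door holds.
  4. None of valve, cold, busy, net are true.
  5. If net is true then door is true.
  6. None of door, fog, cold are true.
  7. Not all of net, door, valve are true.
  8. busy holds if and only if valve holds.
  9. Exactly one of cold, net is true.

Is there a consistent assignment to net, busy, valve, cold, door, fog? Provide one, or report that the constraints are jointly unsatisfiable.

Case net = True:
  Constraint (4) is violated (net=T) — contradiction.
Case net = False:
  (4) forces valve = False.
  (4) forces cold = False.
  Constraint (9) is violated (cold=F, net=F) — contradiction.
Both cases fail — unsatisfiable.

UNSATISFIABLE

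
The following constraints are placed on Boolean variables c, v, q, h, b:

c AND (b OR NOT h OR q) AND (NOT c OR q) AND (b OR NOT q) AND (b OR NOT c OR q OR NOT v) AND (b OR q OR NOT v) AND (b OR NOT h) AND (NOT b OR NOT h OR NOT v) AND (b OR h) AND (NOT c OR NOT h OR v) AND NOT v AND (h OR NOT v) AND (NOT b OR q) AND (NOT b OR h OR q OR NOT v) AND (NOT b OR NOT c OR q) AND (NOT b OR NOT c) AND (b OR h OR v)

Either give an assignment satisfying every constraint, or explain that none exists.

Case c = True:
  (NOT c OR q) forces q = True.
  (b OR NOT q) forces b = True.
  Clause (NOT b OR NOT c) is falsified — contradiction.
Case c = False:
  Clause (c) is falsified — contradiction.
Both cases fail, so the formula is unsatisfiable.

Unsatisfiable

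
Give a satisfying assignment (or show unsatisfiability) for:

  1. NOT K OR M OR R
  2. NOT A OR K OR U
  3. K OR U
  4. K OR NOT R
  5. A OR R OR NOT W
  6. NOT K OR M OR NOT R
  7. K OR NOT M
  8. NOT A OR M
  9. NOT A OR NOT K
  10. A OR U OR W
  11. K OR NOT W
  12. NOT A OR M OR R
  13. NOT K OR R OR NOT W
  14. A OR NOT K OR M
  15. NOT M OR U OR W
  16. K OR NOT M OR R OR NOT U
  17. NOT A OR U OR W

M = True; R = True; W = True; A = False; U = True; K = True

Set M = True.
  then (K OR NOT M) forces K = True.
  then (NOT A OR NOT K) forces A = False.
Set R = True.
Set W = True.
Set U = True.
All clauses satisfied.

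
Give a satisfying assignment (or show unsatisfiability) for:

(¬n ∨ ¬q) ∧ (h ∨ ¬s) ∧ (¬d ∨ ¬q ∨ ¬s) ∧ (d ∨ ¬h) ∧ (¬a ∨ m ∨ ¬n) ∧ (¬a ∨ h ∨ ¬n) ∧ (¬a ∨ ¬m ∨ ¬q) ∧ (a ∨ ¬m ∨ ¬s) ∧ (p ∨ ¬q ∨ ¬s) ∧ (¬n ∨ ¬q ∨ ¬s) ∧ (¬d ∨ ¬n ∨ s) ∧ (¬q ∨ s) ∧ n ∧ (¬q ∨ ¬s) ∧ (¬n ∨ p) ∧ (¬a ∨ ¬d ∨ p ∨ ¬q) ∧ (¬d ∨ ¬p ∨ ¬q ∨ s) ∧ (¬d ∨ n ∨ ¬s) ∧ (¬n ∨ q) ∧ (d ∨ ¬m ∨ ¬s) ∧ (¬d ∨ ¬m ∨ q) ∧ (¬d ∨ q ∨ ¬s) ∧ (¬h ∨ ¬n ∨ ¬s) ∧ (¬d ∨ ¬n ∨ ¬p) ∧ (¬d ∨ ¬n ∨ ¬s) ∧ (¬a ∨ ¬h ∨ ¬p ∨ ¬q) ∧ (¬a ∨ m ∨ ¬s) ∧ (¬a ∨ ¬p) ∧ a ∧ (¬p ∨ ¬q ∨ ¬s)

Unsatisfiable — no assignment works.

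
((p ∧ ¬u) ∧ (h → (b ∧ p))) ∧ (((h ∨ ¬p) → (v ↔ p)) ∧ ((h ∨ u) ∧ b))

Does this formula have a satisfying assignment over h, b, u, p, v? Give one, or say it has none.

h: True, b: True, u: False, p: True, v: True

  (p ∧ ¬u) ∧ (h → (b ∧ p)) = True
    p ∧ ¬u = True
      ¬u = True
    h → (b ∧ p) = True
      b ∧ p = True
  ((h ∨ ¬p) → (v ↔ p)) ∧ ((h ∨ u) ∧ b) = True
    (h ∨ ¬p) → (v ↔ p) = True
      h ∨ ¬p = True
        ¬p = False
      v ↔ p = True
    (h ∨ u) ∧ b = True
      h ∨ u = True
Both conjuncts True, so the formula holds.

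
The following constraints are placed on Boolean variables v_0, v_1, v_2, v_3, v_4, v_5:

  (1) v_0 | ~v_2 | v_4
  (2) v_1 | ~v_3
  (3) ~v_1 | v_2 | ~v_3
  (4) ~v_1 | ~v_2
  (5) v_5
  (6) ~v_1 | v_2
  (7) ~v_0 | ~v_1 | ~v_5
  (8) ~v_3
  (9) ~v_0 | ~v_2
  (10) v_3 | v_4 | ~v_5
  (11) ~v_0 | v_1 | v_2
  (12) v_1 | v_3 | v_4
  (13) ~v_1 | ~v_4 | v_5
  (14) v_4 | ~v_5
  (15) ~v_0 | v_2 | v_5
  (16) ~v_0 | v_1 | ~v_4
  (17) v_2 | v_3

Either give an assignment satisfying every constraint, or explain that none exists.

v_0 = False; v_1 = False; v_2 = True; v_3 = False; v_4 = True; v_5 = True

Unit clause (v_5) forces v_5 = True.
Unit clause (~v_3) forces v_3 = False.
In (v_3 | v_4 | ~v_5) only v_4 is left, so v_4 = True.
In (v_2 | v_3) only v_2 is left, so v_2 = True.
In (~v_1 | ~v_2) only ~v_1 is left, so v_1 = False.
In (~v_0 | ~v_2) only ~v_0 is left, so v_0 = False.
All clauses satisfied.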